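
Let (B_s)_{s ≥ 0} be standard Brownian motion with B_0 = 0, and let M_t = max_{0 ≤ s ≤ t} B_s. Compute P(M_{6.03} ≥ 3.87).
P(M_{6.03} ≥ 3.87) = 2·P(B_{6.03} ≥ 3.87) = 2(1 − Φ(3.87/√6.03)) ≈ 0.1150

By the reflection principle for Brownian motion, P(M_t ≥ a) = 2 · P(B_t ≥ a) for a ≥ 0. Since B_t ~ N(0, t), P(B_t ≥ 3.87) = 1 − Φ(3.87/√t) = 1 − Φ(3.87/√6.03) = 1 − Φ(1.5760). So
  P(M_{6.03} ≥ 3.87) = 2(1 − Φ(1.5760)) ≈ 0.1150.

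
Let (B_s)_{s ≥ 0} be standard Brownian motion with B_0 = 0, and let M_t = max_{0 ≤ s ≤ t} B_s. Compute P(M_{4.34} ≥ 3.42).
P(M_{4.34} ≥ 3.42) = 2·P(B_{4.34} ≥ 3.42) = 2(1 − Φ(3.42/√4.34)) ≈ 0.1007

By the reflection principle for Brownian motion, P(M_t ≥ a) = 2 · P(B_t ≥ a) for a ≥ 0. Since B_t ~ N(0, t), P(B_t ≥ 3.42) = 1 − Φ(3.42/√t) = 1 − Φ(3.42/√4.34) = 1 − Φ(1.6417). So
  P(M_{4.34} ≥ 3.42) = 2(1 − Φ(1.6417)) ≈ 0.1007.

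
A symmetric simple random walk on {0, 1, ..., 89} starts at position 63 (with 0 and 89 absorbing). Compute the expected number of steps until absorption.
E[τ | X_0 = 63] = 1638

Let v_k = E[τ | X_0 = k]. Boundary: v_0 = v_89 = 0. Recurrence: v_k = 1 + (v_{k-1} + v_{k+1})/2 for 1 ≤ k ≤ 88. The particular solution to v_k − (v_{k-1} + v_{k+1})/2 = 1 is v_k = −k^2. Adding homogeneous solution A + B k and matching boundaries gives v_k = k (89 − k). Substituting k = 63: v_63 = 63 · 26 = 1638.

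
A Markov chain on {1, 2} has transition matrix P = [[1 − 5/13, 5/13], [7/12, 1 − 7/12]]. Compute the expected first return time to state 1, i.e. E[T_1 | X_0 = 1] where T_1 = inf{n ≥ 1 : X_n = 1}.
E[T_1 | X_0 = 1] = 1/π_1 = 151/91

For an irreducible recurrent Markov chain with stationary distribution π, E[T_i | X_0 = i] = 1/π_i (Kac's formula). Here π_1 = (7/12)/(5/13 + 7/12) = (7/12)/(151/156) = 91/151, so E[T_1 | X_0 = 1] = 1/π_1 = (5/13 + 7/12)/(7/12) = (151/156)/(7/12) = 151/91.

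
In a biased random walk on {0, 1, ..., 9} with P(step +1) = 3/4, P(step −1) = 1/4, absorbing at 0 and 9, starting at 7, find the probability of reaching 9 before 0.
P(hit 9 before 0) = (1 − (1/3)^7) / (1 − (1/3)^9) = 9837/9841

Let u_k denote P(reach 9 before 0 | start at k). Boundary: u_0 = 0, u_9 = 1. Recurrence: u_k = 3/4·u_{k+1} + 1/4·u_{k-1} for 1 ≤ k ≤ 8. Try u_k = A + B·r^k with r = q/p = (1/4)/(3/4) = 1/3. Substitution satisfies the recurrence; boundary conditions give:
  u_k = (1 − r^k) / (1 − r^N) = (1 − (1/3)^7) / (1 − (1/3)^9) = 9837/9841.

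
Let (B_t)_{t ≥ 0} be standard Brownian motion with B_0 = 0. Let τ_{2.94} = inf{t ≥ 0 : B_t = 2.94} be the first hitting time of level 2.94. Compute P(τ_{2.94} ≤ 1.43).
P(τ_{2.94} ≤ 1.43) = 2(1 − Φ(2.94/√1.43)) = 2(1 − Φ(2.4586)) ≈ 0.0139

By the reflection principle for standard BM, P(τ_b ≤ t) = 2 · P(B_t ≥ b). Since B_t ~ N(0, t), P(B_t ≥ 2.94) = 1 − Φ(2.94/√t) = 1 − Φ(2.94/√1.43) = 1 − Φ(2.4586) ≈ 0.00697. Doubling: P(τ_{2.94} ≤ 1.43) ≈ 2 · 0.00697 = 0.01394 ≈ 0.0139.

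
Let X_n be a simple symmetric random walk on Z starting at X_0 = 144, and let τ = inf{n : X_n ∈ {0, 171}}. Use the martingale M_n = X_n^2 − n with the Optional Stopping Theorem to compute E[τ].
E[τ] = 3888

M_n = X_n^2 − n is a martingale (since E[X_{n+1}^2 | F_n] = X_n^2 + 1). By OST (τ has finite mean in a bounded region), E[M_τ] = E[M_0] = X_0^2 − 0 = 144^2 = 20736. Also E[M_τ] = E[X_τ^2] − E[τ]. The walk exits at 0 or 171, with P(hit 171 first) = 144/171, so E[X_τ^2] = 171^2 · 144/171 + 0 = 24624. Thus E[τ] = E[X_τ^2] − E[M_τ] = 24624 − 20736 = 3888 = 144(171 − 144) = 3888.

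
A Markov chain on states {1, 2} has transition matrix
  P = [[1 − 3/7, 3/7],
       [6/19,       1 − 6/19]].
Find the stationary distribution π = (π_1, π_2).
π_1 = 14/33, π_2 = 19/33

Solve πP = π with π_1 + π_2 = 1. From πP = π: π_1 · (1 − 3/7) + π_2 · 6/19 = π_1 ⇒ π_2 · 6/19 = π_1 · 3/7 ⇒ π_2/π_1 = (3/7)/(6/19) = 19/14. Together with π_1 + π_2 = 1:
  π_1 = (6/19)/(3/7 + 6/19) = (6/19)/(99/133) = 14/33,
  π_2 = (3/7)/(3/7 + 6/19) = (3/7)/(99/133) = 19/33.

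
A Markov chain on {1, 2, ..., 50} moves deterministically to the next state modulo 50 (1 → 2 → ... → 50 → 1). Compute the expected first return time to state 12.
E[T_12 | X_0 = 12] = 50

The chain cycles deterministically, so starting at state 12 it returns in exactly 50 steps. Equivalently, the stationary distribution is uniform π_j = 1/50 for every state j, so by Kac's formula E[T_12] = 1/π_12 = 50.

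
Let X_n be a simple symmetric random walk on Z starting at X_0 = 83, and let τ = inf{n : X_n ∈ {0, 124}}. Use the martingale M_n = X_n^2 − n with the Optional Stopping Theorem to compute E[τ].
E[τ] = 3403

M_n = X_n^2 − n is a martingale (since E[X_{n+1}^2 | F_n] = X_n^2 + 1). By OST (τ has finite mean in a bounded region), E[M_τ] = E[M_0] = X_0^2 − 0 = 83^2 = 6889. Also E[M_τ] = E[X_τ^2] − E[τ]. The walk exits at 0 or 124, with P(hit 124 first) = 83/124, so E[X_τ^2] = 124^2 · 83/124 + 0 = 10292. Thus E[τ] = E[X_τ^2] − E[M_τ] = 10292 − 6889 = 3403 = 83(124 − 83) = 3403.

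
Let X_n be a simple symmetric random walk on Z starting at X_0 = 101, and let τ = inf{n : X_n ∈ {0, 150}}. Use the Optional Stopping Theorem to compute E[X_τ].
E[X_τ] = 101

X_n is a martingale and τ is a bounded-mean stopping time (indeed τ is finite a.s. with bounded expectation since the walk is in a bounded region). By the OST, E[X_τ] = E[X_0] = 101. Equivalently: E[X_τ] = 150 · P(hit 150 first) + 0 · P(hit 0 first) = 150 · (101/150) = 101.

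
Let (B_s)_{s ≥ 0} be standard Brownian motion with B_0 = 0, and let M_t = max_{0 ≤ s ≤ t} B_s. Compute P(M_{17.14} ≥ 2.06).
P(M_{17.14} ≥ 2.06) = 2·P(B_{17.14} ≥ 2.06) = 2(1 − Φ(2.06/√17.14)) ≈ 0.6188

By the reflection principle for Brownian motion, P(M_t ≥ a) = 2 · P(B_t ≥ a) for a ≥ 0. Since B_t ~ N(0, t), P(B_t ≥ 2.06) = 1 − Φ(2.06/√t) = 1 − Φ(2.06/√17.14) = 1 − Φ(0.4976). So
  P(M_{17.14} ≥ 2.06) = 2(1 − Φ(0.4976)) ≈ 0.6188.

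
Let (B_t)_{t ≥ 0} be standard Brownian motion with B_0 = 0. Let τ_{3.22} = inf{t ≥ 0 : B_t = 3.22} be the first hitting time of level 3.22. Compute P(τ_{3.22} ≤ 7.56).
P(τ_{3.22} ≤ 7.56) = 2(1 − Φ(3.22/√7.56)) = 2(1 − Φ(1.1711)) ≈ 0.2416

By the reflection principle for standard BM, P(τ_b ≤ t) = 2 · P(B_t ≥ b). Since B_t ~ N(0, t), P(B_t ≥ 3.22) = 1 − Φ(3.22/√t) = 1 − Φ(3.22/√7.56) = 1 − Φ(1.1711) ≈ 0.12078. Doubling: P(τ_{3.22} ≤ 7.56) ≈ 2 · 0.12078 = 0.24156 ≈ 0.2416.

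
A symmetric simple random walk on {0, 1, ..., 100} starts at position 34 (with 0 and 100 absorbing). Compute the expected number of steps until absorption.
E[τ | X_0 = 34] = 2244

Let v_k = E[τ | X_0 = k]. Boundary: v_0 = v_100 = 0. Recurrence: v_k = 1 + (v_{k-1} + v_{k+1})/2 for 1 ≤ k ≤ 99. The particular solution to v_k − (v_{k-1} + v_{k+1})/2 = 1 is v_k = −k^2. Adding homogeneous solution A + B k and matching boundaries gives v_k = k (100 − k). Substituting k = 34: v_34 = 34 · 66 = 2244.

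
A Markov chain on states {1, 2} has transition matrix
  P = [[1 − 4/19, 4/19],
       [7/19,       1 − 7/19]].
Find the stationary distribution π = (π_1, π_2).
π_1 = 7/11, π_2 = 4/11

Solve πP = π with π_1 + π_2 = 1. From πP = π: π_1 · (1 − 4/19) + π_2 · 7/19 = π_1 ⇒ π_2 · 7/19 = π_1 · 4/19 ⇒ π_2/π_1 = (4/19)/(7/19) = 4/7. Together with π_1 + π_2 = 1:
  π_1 = (7/19)/(4/19 + 7/19) = (7/19)/(11/19) = 7/11,
  π_2 = (4/19)/(4/19 + 7/19) = (4/19)/(11/19) = 4/11.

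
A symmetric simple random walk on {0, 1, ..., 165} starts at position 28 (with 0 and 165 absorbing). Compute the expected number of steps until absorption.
E[τ | X_0 = 28] = 3836

Let v_k = E[τ | X_0 = k]. Boundary: v_0 = v_165 = 0. Recurrence: v_k = 1 + (v_{k-1} + v_{k+1})/2 for 1 ≤ k ≤ 164. The particular solution to v_k − (v_{k-1} + v_{k+1})/2 = 1 is v_k = −k^2. Adding homogeneous solution A + B k and matching boundaries gives v_k = k (165 − k). Substituting k = 28: v_28 = 28 · 137 = 3836.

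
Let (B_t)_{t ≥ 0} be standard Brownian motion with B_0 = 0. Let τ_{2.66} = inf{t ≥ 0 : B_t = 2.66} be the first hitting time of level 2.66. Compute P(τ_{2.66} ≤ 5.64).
P(τ_{2.66} ≤ 5.64) = 2(1 − Φ(2.66/√5.64)) = 2(1 − Φ(1.1201)) ≈ 0.2627

By the reflection principle for standard BM, P(τ_b ≤ t) = 2 · P(B_t ≥ b). Since B_t ~ N(0, t), P(B_t ≥ 2.66) = 1 − Φ(2.66/√t) = 1 − Φ(2.66/√5.64) = 1 − Φ(1.1201) ≈ 0.13134. Doubling: P(τ_{2.66} ≤ 5.64) ≈ 2 · 0.13134 = 0.26268 ≈ 0.2627.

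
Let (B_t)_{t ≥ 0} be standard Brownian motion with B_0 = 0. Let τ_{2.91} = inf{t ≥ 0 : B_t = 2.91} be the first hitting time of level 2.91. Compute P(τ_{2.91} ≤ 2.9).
P(τ_{2.91} ≤ 2.9) = 2(1 − Φ(2.91/√2.9)) = 2(1 − Φ(1.7088)) ≈ 0.0875

By the reflection principle for standard BM, P(τ_b ≤ t) = 2 · P(B_t ≥ b). Since B_t ~ N(0, t), P(B_t ≥ 2.91) = 1 − Φ(2.91/√t) = 1 − Φ(2.91/√2.9) = 1 − Φ(1.7088) ≈ 0.04374. Doubling: P(τ_{2.91} ≤ 2.9) ≈ 2 · 0.04374 = 0.08748 ≈ 0.0875.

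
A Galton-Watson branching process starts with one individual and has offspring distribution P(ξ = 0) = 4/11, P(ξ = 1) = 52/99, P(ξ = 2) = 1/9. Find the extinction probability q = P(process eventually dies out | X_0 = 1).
q = 1

Mean offspring μ = 0·4/11 + 1·52/99 + 2·1/9 = 74/99 ≤ 1. For μ ≤ 1 with offspring not concentrated at 1, the Galton-Watson process goes extinct almost surely, so q = 1.
(Algebraic check: The pgf is f(s) = 4/11 + 52/99·s + 1/9·s². The extinction probability q is the smallest fixed point of f in [0, 1]. Setting s = f(s):
  1/9·s² + (52/99 − 1)·s + 4/11 = 0
  1/9·s² − (4/11 + 1/9)·s + 4/11 = 0
which factors as (s − 1)·(1/9·s − 4/11) = 0, giving roots s = 1 and s = (4/11)/(1/9) = 36/11. Since 36/11 ≥ 1, the smallest root in [0, 1] is s = 1.)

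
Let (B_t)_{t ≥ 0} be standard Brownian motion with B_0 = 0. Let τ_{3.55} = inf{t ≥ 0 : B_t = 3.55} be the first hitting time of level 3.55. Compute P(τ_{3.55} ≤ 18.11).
P(τ_{3.55} ≤ 18.11) = 2(1 − Φ(3.55/√18.11)) = 2(1 − Φ(0.8342)) ≈ 0.4042

By the reflection principle for standard BM, P(τ_b ≤ t) = 2 · P(B_t ≥ b). Since B_t ~ N(0, t), P(B_t ≥ 3.55) = 1 − Φ(3.55/√t) = 1 − Φ(3.55/√18.11) = 1 − Φ(0.8342) ≈ 0.20208. Doubling: P(τ_{3.55} ≤ 18.11) ≈ 2 · 0.20208 = 0.40416 ≈ 0.4042.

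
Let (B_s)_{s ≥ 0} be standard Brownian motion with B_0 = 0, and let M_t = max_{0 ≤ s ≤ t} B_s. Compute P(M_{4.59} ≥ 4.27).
P(M_{4.59} ≥ 4.27) = 2·P(B_{4.59} ≥ 4.27) = 2(1 − Φ(4.27/√4.59)) ≈ 0.0463

By the reflection principle for Brownian motion, P(M_t ≥ a) = 2 · P(B_t ≥ a) for a ≥ 0. Since B_t ~ N(0, t), P(B_t ≥ 4.27) = 1 − Φ(4.27/√t) = 1 − Φ(4.27/√4.59) = 1 − Φ(1.9931). So
  P(M_{4.59} ≥ 4.27) = 2(1 − Φ(1.9931)) ≈ 0.0463.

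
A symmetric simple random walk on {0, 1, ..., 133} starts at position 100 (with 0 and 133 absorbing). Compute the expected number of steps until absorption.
E[τ | X_0 = 100] = 3300

Let v_k = E[τ | X_0 = k]. Boundary: v_0 = v_133 = 0. Recurrence: v_k = 1 + (v_{k-1} + v_{k+1})/2 for 1 ≤ k ≤ 132. The particular solution to v_k − (v_{k-1} + v_{k+1})/2 = 1 is v_k = −k^2. Adding homogeneous solution A + B k and matching boundaries gives v_k = k (133 − k). Substituting k = 100: v_100 = 100 · 33 = 3300.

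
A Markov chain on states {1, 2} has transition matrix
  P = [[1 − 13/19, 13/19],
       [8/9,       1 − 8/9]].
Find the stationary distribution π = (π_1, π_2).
π_1 = 152/269, π_2 = 117/269

Solve πP = π with π_1 + π_2 = 1. From πP = π: π_1 · (1 − 13/19) + π_2 · 8/9 = π_1 ⇒ π_2 · 8/9 = π_1 · 13/19 ⇒ π_2/π_1 = (13/19)/(8/9) = 117/152. Together with π_1 + π_2 = 1:
  π_1 = (8/9)/(13/19 + 8/9) = (8/9)/(269/171) = 152/269,
  π_2 = (13/19)/(13/19 + 8/9) = (13/19)/(269/171) = 117/269.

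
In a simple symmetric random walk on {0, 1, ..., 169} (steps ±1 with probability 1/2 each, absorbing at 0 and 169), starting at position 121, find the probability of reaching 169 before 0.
P(hit 169 before 0) = 121/169

Let u_k = P(hit 169 before 0 | start at k). Then u_0 = 0, u_169 = 1, and u_k = u_{k-1}/2 + u_{k+1}/2 for 1 ≤ k ≤ 168. This harmonic recurrence is solved by u_k = k/169, giving u_121 = 121/169.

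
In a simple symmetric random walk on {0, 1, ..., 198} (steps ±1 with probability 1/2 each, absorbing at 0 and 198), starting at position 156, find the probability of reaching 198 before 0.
P(hit 198 before 0) = 156/198 = 26/33

Let u_k = P(hit 198 before 0 | start at k). Then u_0 = 0, u_198 = 1, and u_k = u_{k-1}/2 + u_{k+1}/2 for 1 ≤ k ≤ 197. This harmonic recurrence is solved by u_k = k/198, giving u_156 = 156/198 = 26/33.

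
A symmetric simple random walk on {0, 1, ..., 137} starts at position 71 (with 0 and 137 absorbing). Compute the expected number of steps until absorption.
E[τ | X_0 = 71] = 4686

Let v_k = E[τ | X_0 = k]. Boundary: v_0 = v_137 = 0. Recurrence: v_k = 1 + (v_{k-1} + v_{k+1})/2 for 1 ≤ k ≤ 136. The particular solution to v_k − (v_{k-1} + v_{k+1})/2 = 1 is v_k = −k^2. Adding homogeneous solution A + B k and matching boundaries gives v_k = k (137 − k). Substituting k = 71: v_71 = 71 · 66 = 4686.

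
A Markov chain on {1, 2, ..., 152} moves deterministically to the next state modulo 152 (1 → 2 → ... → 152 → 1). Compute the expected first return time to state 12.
E[T_12 | X_0 = 12] = 152

The chain cycles deterministically, so starting at state 12 it returns in exactly 152 steps. Equivalently, the stationary distribution is uniform π_j = 1/152 for every state j, so by Kac's formula E[T_12] = 1/π_12 = 152.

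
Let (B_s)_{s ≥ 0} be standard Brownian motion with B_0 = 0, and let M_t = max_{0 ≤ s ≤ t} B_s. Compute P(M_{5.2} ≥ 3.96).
P(M_{5.2} ≥ 3.96) = 2·P(B_{5.2} ≥ 3.96) = 2(1 − Φ(3.96/√5.2)) ≈ 0.0825

By the reflection principle for Brownian motion, P(M_t ≥ a) = 2 · P(B_t ≥ a) for a ≥ 0. Since B_t ~ N(0, t), P(B_t ≥ 3.96) = 1 − Φ(3.96/√t) = 1 − Φ(3.96/√5.2) = 1 − Φ(1.7366). So
  P(M_{5.2} ≥ 3.96) = 2(1 − Φ(1.7366)) ≈ 0.0825.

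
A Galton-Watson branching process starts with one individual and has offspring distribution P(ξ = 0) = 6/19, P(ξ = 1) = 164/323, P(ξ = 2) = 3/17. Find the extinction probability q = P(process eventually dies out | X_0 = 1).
q = 1

Mean offspring μ = 0·6/19 + 1·164/323 + 2·3/17 = 278/323 ≤ 1. For μ ≤ 1 with offspring not concentrated at 1, the Galton-Watson process goes extinct almost surely, so q = 1.
(Algebraic check: The pgf is f(s) = 6/19 + 164/323·s + 3/17·s². The extinction probability q is the smallest fixed point of f in [0, 1]. Setting s = f(s):
  3/17·s² + (164/323 − 1)·s + 6/19 = 0
  3/17·s² − (6/19 + 3/17)·s + 6/19 = 0
which factors as (s − 1)·(3/17·s − 6/19) = 0, giving roots s = 1 and s = (6/19)/(3/17) = 34/19. Since 34/19 ≥ 1, the smallest root in [0, 1] is s = 1.)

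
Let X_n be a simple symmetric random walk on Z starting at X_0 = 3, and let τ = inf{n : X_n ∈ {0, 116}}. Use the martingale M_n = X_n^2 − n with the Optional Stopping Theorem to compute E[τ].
E[τ] = 339

M_n = X_n^2 − n is a martingale (since E[X_{n+1}^2 | F_n] = X_n^2 + 1). By OST (τ has finite mean in a bounded region), E[M_τ] = E[M_0] = X_0^2 − 0 = 3^2 = 9. Also E[M_τ] = E[X_τ^2] − E[τ]. The walk exits at 0 or 116, with P(hit 116 first) = 3/116, so E[X_τ^2] = 116^2 · 3/116 + 0 = 348. Thus E[τ] = E[X_τ^2] − E[M_τ] = 348 − 9 = 339 = 3(116 − 3) = 339.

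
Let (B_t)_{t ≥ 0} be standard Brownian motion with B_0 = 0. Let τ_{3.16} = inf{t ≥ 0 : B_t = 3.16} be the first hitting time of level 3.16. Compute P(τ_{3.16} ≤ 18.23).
P(τ_{3.16} ≤ 18.23) = 2(1 − Φ(3.16/√18.23)) = 2(1 − Φ(0.7401)) ≈ 0.4592

By the reflection principle for standard BM, P(τ_b ≤ t) = 2 · P(B_t ≥ b). Since B_t ~ N(0, t), P(B_t ≥ 3.16) = 1 − Φ(3.16/√t) = 1 − Φ(3.16/√18.23) = 1 − Φ(0.7401) ≈ 0.22962. Doubling: P(τ_{3.16} ≤ 18.23) ≈ 2 · 0.22962 = 0.45924 ≈ 0.4592.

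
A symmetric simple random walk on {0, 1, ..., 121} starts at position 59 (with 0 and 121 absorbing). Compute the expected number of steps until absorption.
E[τ | X_0 = 59] = 3658

Let v_k = E[τ | X_0 = k]. Boundary: v_0 = v_121 = 0. Recurrence: v_k = 1 + (v_{k-1} + v_{k+1})/2 for 1 ≤ k ≤ 120. The particular solution to v_k − (v_{k-1} + v_{k+1})/2 = 1 is v_k = −k^2. Adding homogeneous solution A + B k and matching boundaries gives v_k = k (121 − k). Substituting k = 59: v_59 = 59 · 62 = 3658.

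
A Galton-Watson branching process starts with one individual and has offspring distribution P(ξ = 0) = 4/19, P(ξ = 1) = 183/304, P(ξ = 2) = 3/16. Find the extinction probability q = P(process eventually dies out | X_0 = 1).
q = 1

Mean offspring μ = 0·4/19 + 1·183/304 + 2·3/16 = 297/304 ≤ 1. For μ ≤ 1 with offspring not concentrated at 1, the Galton-Watson process goes extinct almost surely, so q = 1.
(Algebraic check: The pgf is f(s) = 4/19 + 183/304·s + 3/16·s². The extinction probability q is the smallest fixed point of f in [0, 1]. Setting s = f(s):
  3/16·s² + (183/304 − 1)·s + 4/19 = 0
  3/16·s² − (4/19 + 3/16)·s + 4/19 = 0
which factors as (s − 1)·(3/16·s − 4/19) = 0, giving roots s = 1 and s = (4/19)/(3/16) = 64/57. Since 64/57 ≥ 1, the smallest root in [0, 1] is s = 1.)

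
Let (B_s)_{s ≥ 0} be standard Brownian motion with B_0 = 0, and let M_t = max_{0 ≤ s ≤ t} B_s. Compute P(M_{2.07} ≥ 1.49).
P(M_{2.07} ≥ 1.49) = 2·P(B_{2.07} ≥ 1.49) = 2(1 − Φ(1.49/√2.07)) ≈ 0.3004

By the reflection principle for Brownian motion, P(M_t ≥ a) = 2 · P(B_t ≥ a) for a ≥ 0. Since B_t ~ N(0, t), P(B_t ≥ 1.49) = 1 − Φ(1.49/√t) = 1 − Φ(1.49/√2.07) = 1 − Φ(1.0356). So
  P(M_{2.07} ≥ 1.49) = 2(1 − Φ(1.0356)) ≈ 0.3004.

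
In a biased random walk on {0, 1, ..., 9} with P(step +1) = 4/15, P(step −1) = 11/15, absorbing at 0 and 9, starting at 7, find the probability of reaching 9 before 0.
P(hit 9 before 0) = (1 − (11/4)^7) / (1 − (11/4)^9) = 44504656/336812221

Let u_k denote P(reach 9 before 0 | start at k). Boundary: u_0 = 0, u_9 = 1. Recurrence: u_k = 4/15·u_{k+1} + 11/15·u_{k-1} for 1 ≤ k ≤ 8. Try u_k = A + B·r^k with r = q/p = (11/15)/(4/15) = 11/4. Substitution satisfies the recurrence; boundary conditions give:
  u_k = (1 − r^k) / (1 − r^N) = (1 − (11/4)^7) / (1 − (11/4)^9) = 44504656/336812221.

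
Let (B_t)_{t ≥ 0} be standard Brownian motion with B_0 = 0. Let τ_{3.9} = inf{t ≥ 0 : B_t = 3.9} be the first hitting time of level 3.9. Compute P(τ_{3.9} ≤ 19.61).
P(τ_{3.9} ≤ 19.61) = 2(1 − Φ(3.9/√19.61)) = 2(1 − Φ(0.8807)) ≈ 0.3785

By the reflection principle for standard BM, P(τ_b ≤ t) = 2 · P(B_t ≥ b). Since B_t ~ N(0, t), P(B_t ≥ 3.9) = 1 − Φ(3.9/√t) = 1 − Φ(3.9/√19.61) = 1 − Φ(0.8807) ≈ 0.18924. Doubling: P(τ_{3.9} ≤ 19.61) ≈ 2 · 0.18924 = 0.37848 ≈ 0.3785.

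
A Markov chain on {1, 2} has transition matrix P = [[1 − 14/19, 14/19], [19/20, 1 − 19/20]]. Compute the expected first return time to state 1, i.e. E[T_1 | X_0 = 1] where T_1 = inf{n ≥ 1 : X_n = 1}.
E[T_1 | X_0 = 1] = 1/π_1 = 641/361

For an irreducible recurrent Markov chain with stationary distribution π, E[T_i | X_0 = i] = 1/π_i (Kac's formula). Here π_1 = (19/20)/(14/19 + 19/20) = (19/20)/(641/380) = 361/641, so E[T_1 | X_0 = 1] = 1/π_1 = (14/19 + 19/20)/(19/20) = (641/380)/(19/20) = 641/361.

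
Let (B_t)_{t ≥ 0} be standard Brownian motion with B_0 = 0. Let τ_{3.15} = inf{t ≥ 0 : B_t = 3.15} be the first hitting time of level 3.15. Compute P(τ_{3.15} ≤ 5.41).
P(τ_{3.15} ≤ 5.41) = 2(1 − Φ(3.15/√5.41)) = 2(1 − Φ(1.3543)) ≈ 0.1756

By the reflection principle for standard BM, P(τ_b ≤ t) = 2 · P(B_t ≥ b). Since B_t ~ N(0, t), P(B_t ≥ 3.15) = 1 − Φ(3.15/√t) = 1 − Φ(3.15/√5.41) = 1 − Φ(1.3543) ≈ 0.08782. Doubling: P(τ_{3.15} ≤ 5.41) ≈ 2 · 0.08782 = 0.17564 ≈ 0.1756.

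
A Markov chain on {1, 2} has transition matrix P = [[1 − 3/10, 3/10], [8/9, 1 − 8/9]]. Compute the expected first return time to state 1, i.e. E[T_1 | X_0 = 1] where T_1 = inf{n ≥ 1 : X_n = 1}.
E[T_1 | X_0 = 1] = 1/π_1 = 107/80

For an irreducible recurrent Markov chain with stationary distribution π, E[T_i | X_0 = i] = 1/π_i (Kac's formula). Here π_1 = (8/9)/(3/10 + 8/9) = (8/9)/(107/90) = 80/107, so E[T_1 | X_0 = 1] = 1/π_1 = (3/10 + 8/9)/(8/9) = (107/90)/(8/9) = 107/80.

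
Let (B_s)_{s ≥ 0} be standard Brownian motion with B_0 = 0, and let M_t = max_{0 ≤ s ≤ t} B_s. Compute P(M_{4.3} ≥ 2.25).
P(M_{4.3} ≥ 2.25) = 2·P(B_{4.3} ≥ 2.25) = 2(1 − Φ(2.25/√4.3)) ≈ 0.2779

By the reflection principle for Brownian motion, P(M_t ≥ a) = 2 · P(B_t ≥ a) for a ≥ 0. Since B_t ~ N(0, t), P(B_t ≥ 2.25) = 1 − Φ(2.25/√t) = 1 − Φ(2.25/√4.3) = 1 − Φ(1.0850). So
  P(M_{4.3} ≥ 2.25) = 2(1 − Φ(1.0850)) ≈ 0.2779.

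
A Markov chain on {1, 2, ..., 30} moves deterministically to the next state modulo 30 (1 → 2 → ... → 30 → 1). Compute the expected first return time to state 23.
E[T_23 | X_0 = 23] = 30

The chain cycles deterministically, so starting at state 23 it returns in exactly 30 steps. Equivalently, the stationary distribution is uniform π_j = 1/30 for every state j, so by Kac's formula E[T_23] = 1/π_23 = 30.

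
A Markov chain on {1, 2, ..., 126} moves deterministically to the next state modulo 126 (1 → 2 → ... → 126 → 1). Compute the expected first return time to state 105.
E[T_105 | X_0 = 105] = 126

The chain cycles deterministically, so starting at state 105 it returns in exactly 126 steps. Equivalently, the stationary distribution is uniform π_j = 1/126 for every state j, so by Kac's formula E[T_105] = 1/π_105 = 126.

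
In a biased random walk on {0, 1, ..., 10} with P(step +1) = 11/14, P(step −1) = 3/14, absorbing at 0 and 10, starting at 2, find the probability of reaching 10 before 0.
P(hit 10 before 0) = (1 − (3/11)^2) / (1 − (3/11)^10) = 214358881/231583621

Let u_k denote P(reach 10 before 0 | start at k). Boundary: u_0 = 0, u_10 = 1. Recurrence: u_k = 11/14·u_{k+1} + 3/14·u_{k-1} for 1 ≤ k ≤ 9. Try u_k = A + B·r^k with r = q/p = (3/14)/(11/14) = 3/11. Substitution satisfies the recurrence; boundary conditions give:
  u_k = (1 − r^k) / (1 − r^N) = (1 − (3/11)^2) / (1 − (3/11)^10) = 214358881/231583621.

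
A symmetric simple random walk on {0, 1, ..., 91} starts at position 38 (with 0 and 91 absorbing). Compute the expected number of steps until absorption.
E[τ | X_0 = 38] = 2014

Let v_k = E[τ | X_0 = k]. Boundary: v_0 = v_91 = 0. Recurrence: v_k = 1 + (v_{k-1} + v_{k+1})/2 for 1 ≤ k ≤ 90. The particular solution to v_k − (v_{k-1} + v_{k+1})/2 = 1 is v_k = −k^2. Adding homogeneous solution A + B k and matching boundaries gives v_k = k (91 − k). Substituting k = 38: v_38 = 38 · 53 = 2014.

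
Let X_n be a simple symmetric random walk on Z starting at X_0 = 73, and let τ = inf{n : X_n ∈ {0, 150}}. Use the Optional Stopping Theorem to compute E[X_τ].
E[X_τ] = 73

X_n is a martingale and τ is a bounded-mean stopping time (indeed τ is finite a.s. with bounded expectation since the walk is in a bounded region). By the OST, E[X_τ] = E[X_0] = 73. Equivalently: E[X_τ] = 150 · P(hit 150 first) + 0 · P(hit 0 first) = 150 · (73/150) = 73.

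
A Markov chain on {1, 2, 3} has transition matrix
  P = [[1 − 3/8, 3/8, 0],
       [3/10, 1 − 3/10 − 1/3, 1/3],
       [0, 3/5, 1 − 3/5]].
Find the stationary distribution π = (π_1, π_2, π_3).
π = (18/53, 45/106, 25/106)

This is a birth-death chain on three states, which satisfies detailed balance: π_1 · P_{12} = π_2 · P_{21} and π_2 · P_{23} = π_3 · P_{32}.
From π_1 · 3/8 = π_2 · 3/10: π_2/π_1 = (3/8)/(3/10) = 5/4.
From π_2 · 1/3 = π_3 · 3/5: π_3/π_2 = (1/3)/(3/5) = 5/9.
Take π_1 proportional to 1; then unnormalized π = (1, 5/4, 25/36). Normalize by dividing by the sum 53/18:
  π = (18/53, 45/106, 25/106).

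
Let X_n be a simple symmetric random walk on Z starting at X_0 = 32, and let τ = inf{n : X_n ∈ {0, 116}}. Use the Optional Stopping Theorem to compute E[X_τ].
E[X_τ] = 32

X_n is a martingale and τ is a bounded-mean stopping time (indeed τ is finite a.s. with bounded expectation since the walk is in a bounded region). By the OST, E[X_τ] = E[X_0] = 32. Equivalently: E[X_τ] = 116 · P(hit 116 first) + 0 · P(hit 0 first) = 116 · (32/116) = 32.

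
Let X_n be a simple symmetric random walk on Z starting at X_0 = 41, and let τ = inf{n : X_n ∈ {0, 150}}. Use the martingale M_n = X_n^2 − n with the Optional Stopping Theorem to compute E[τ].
E[τ] = 4469

M_n = X_n^2 − n is a martingale (since E[X_{n+1}^2 | F_n] = X_n^2 + 1). By OST (τ has finite mean in a bounded region), E[M_τ] = E[M_0] = X_0^2 − 0 = 41^2 = 1681. Also E[M_τ] = E[X_τ^2] − E[τ]. The walk exits at 0 or 150, with P(hit 150 first) = 41/150, so E[X_τ^2] = 150^2 · 41/150 + 0 = 6150. Thus E[τ] = E[X_τ^2] − E[M_τ] = 6150 − 1681 = 4469 = 41(150 − 41) = 4469.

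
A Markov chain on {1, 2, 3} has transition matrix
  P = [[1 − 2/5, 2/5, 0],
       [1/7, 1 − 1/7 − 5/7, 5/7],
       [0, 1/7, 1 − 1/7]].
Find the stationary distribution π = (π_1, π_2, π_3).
π = (5/89, 14/89, 70/89)

This is a birth-death chain on three states, which satisfies detailed balance: π_1 · P_{12} = π_2 · P_{21} and π_2 · P_{23} = π_3 · P_{32}.
From π_1 · 2/5 = π_2 · 1/7: π_2/π_1 = (2/5)/(1/7) = 14/5.
From π_2 · 5/7 = π_3 · 1/7: π_3/π_2 = (5/7)/(1/7) = 5.
Take π_1 proportional to 1; then unnormalized π = (1, 14/5, 14). Normalize by dividing by the sum 89/5:
  π = (5/89, 14/89, 70/89).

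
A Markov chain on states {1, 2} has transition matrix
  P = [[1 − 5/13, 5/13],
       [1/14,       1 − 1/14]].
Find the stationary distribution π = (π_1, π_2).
π_1 = 13/83, π_2 = 70/83

Solve πP = π with π_1 + π_2 = 1. From πP = π: π_1 · (1 − 5/13) + π_2 · 1/14 = π_1 ⇒ π_2 · 1/14 = π_1 · 5/13 ⇒ π_2/π_1 = (5/13)/(1/14) = 70/13. Together with π_1 + π_2 = 1:
  π_1 = (1/14)/(5/13 + 1/14) = (1/14)/(83/182) = 13/83,
  π_2 = (5/13)/(5/13 + 1/14) = (5/13)/(83/182) = 70/83.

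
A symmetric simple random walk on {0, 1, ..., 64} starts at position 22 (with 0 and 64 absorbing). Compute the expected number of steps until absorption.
E[τ | X_0 = 22] = 924

Let v_k = E[τ | X_0 = k]. Boundary: v_0 = v_64 = 0. Recurrence: v_k = 1 + (v_{k-1} + v_{k+1})/2 for 1 ≤ k ≤ 63. The particular solution to v_k − (v_{k-1} + v_{k+1})/2 = 1 is v_k = −k^2. Adding homogeneous solution A + B k and matching boundaries gives v_k = k (64 − k). Substituting k = 22: v_22 = 22 · 42 = 924.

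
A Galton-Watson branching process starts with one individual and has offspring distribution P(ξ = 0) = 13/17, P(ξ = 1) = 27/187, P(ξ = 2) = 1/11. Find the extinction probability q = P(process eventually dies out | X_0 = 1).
q = 1

Mean offspring μ = 0·13/17 + 1·27/187 + 2·1/11 = 61/187 ≤ 1. For μ ≤ 1 with offspring not concentrated at 1, the Galton-Watson process goes extinct almost surely, so q = 1.
(Algebraic check: The pgf is f(s) = 13/17 + 27/187·s + 1/11·s². The extinction probability q is the smallest fixed point of f in [0, 1]. Setting s = f(s):
  1/11·s² + (27/187 − 1)·s + 13/17 = 0
  1/11·s² − (13/17 + 1/11)·s + 13/17 = 0
which factors as (s − 1)·(1/11·s − 13/17) = 0, giving roots s = 1 and s = (13/17)/(1/11) = 143/17. Since 143/17 ≥ 1, the smallest root in [0, 1] is s = 1.)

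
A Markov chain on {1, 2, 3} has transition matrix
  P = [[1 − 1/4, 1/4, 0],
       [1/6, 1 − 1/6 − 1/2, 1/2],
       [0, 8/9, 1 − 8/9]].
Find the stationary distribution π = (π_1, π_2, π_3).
π = (32/107, 48/107, 27/107)

This is a birth-death chain on three states, which satisfies detailed balance: π_1 · P_{12} = π_2 · P_{21} and π_2 · P_{23} = π_3 · P_{32}.
From π_1 · 1/4 = π_2 · 1/6: π_2/π_1 = (1/4)/(1/6) = 3/2.
From π_2 · 1/2 = π_3 · 8/9: π_3/π_2 = (1/2)/(8/9) = 9/16.
Take π_1 proportional to 1; then unnormalized π = (1, 3/2, 27/32). Normalize by dividing by the sum 107/32:
  π = (32/107, 48/107, 27/107).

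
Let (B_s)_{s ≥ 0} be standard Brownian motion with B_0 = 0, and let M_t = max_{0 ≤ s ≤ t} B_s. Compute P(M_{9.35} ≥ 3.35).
P(M_{9.35} ≥ 3.35) = 2·P(B_{9.35} ≥ 3.35) = 2(1 − Φ(3.35/√9.35)) ≈ 0.2733

By the reflection principle for Brownian motion, P(M_t ≥ a) = 2 · P(B_t ≥ a) for a ≥ 0. Since B_t ~ N(0, t), P(B_t ≥ 3.35) = 1 − Φ(3.35/√t) = 1 − Φ(3.35/√9.35) = 1 − Φ(1.0956). So
  P(M_{9.35} ≥ 3.35) = 2(1 − Φ(1.0956)) ≈ 0.2733.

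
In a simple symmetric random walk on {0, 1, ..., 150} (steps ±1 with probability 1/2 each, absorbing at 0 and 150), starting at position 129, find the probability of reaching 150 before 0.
P(hit 150 before 0) = 129/150 = 43/50

Let u_k = P(hit 150 before 0 | start at k). Then u_0 = 0, u_150 = 1, and u_k = u_{k-1}/2 + u_{k+1}/2 for 1 ≤ k ≤ 149. This harmonic recurrence is solved by u_k = k/150, giving u_129 = 129/150 = 43/50.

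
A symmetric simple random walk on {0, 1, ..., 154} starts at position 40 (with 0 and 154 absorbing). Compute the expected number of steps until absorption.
E[τ | X_0 = 40] = 4560

Let v_k = E[τ | X_0 = k]. Boundary: v_0 = v_154 = 0. Recurrence: v_k = 1 + (v_{k-1} + v_{k+1})/2 for 1 ≤ k ≤ 153. The particular solution to v_k − (v_{k-1} + v_{k+1})/2 = 1 is v_k = −k^2. Adding homogeneous solution A + B k and matching boundaries gives v_k = k (154 − k). Substituting k = 40: v_40 = 40 · 114 = 4560.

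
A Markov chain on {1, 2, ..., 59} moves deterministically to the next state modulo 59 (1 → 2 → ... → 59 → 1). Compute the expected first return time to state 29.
E[T_29 | X_0 = 29] = 59

The chain cycles deterministically, so starting at state 29 it returns in exactly 59 steps. Equivalently, the stationary distribution is uniform π_j = 1/59 for every state j, so by Kac's formula E[T_29] = 1/π_29 = 59.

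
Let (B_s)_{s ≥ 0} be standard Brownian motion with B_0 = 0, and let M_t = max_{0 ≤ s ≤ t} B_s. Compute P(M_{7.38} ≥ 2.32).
P(M_{7.38} ≥ 2.32) = 2·P(B_{7.38} ≥ 2.32) = 2(1 − Φ(2.32/√7.38)) ≈ 0.3931

By the reflection principle for Brownian motion, P(M_t ≥ a) = 2 · P(B_t ≥ a) for a ≥ 0. Since B_t ~ N(0, t), P(B_t ≥ 2.32) = 1 − Φ(2.32/√t) = 1 − Φ(2.32/√7.38) = 1 − Φ(0.8540). So
  P(M_{7.38} ≥ 2.32) = 2(1 − Φ(0.8540)) ≈ 0.3931.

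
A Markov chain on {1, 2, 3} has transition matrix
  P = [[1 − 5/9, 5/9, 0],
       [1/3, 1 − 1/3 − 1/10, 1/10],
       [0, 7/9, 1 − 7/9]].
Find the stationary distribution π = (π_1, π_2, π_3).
π = (42/121, 70/121, 9/121)

This is a birth-death chain on three states, which satisfies detailed balance: π_1 · P_{12} = π_2 · P_{21} and π_2 · P_{23} = π_3 · P_{32}.
From π_1 · 5/9 = π_2 · 1/3: π_2/π_1 = (5/9)/(1/3) = 5/3.
From π_2 · 1/10 = π_3 · 7/9: π_3/π_2 = (1/10)/(7/9) = 9/70.
Take π_1 proportional to 1; then unnormalized π = (1, 5/3, 3/14). Normalize by dividing by the sum 121/42:
  π = (42/121, 70/121, 9/121).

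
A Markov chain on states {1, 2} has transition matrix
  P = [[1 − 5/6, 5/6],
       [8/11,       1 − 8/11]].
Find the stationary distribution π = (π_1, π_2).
π_1 = 48/103, π_2 = 55/103

Solve πP = π with π_1 + π_2 = 1. From πP = π: π_1 · (1 − 5/6) + π_2 · 8/11 = π_1 ⇒ π_2 · 8/11 = π_1 · 5/6 ⇒ π_2/π_1 = (5/6)/(8/11) = 55/48. Together with π_1 + π_2 = 1:
  π_1 = (8/11)/(5/6 + 8/11) = (8/11)/(103/66) = 48/103,
  π_2 = (5/6)/(5/6 + 8/11) = (5/6)/(103/66) = 55/103.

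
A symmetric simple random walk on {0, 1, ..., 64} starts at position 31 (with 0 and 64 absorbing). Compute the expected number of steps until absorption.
E[τ | X_0 = 31] = 1023

Let v_k = E[τ | X_0 = k]. Boundary: v_0 = v_64 = 0. Recurrence: v_k = 1 + (v_{k-1} + v_{k+1})/2 for 1 ≤ k ≤ 63. The particular solution to v_k − (v_{k-1} + v_{k+1})/2 = 1 is v_k = −k^2. Adding homogeneous solution A + B k and matching boundaries gives v_k = k (64 − k). Substituting k = 31: v_31 = 31 · 33 = 1023.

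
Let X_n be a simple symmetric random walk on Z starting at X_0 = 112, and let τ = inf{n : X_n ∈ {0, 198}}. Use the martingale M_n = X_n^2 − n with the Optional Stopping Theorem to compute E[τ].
E[τ] = 9632

M_n = X_n^2 − n is a martingale (since E[X_{n+1}^2 | F_n] = X_n^2 + 1). By OST (τ has finite mean in a bounded region), E[M_τ] = E[M_0] = X_0^2 − 0 = 112^2 = 12544. Also E[M_τ] = E[X_τ^2] − E[τ]. The walk exits at 0 or 198, with P(hit 198 first) = 112/198, so E[X_τ^2] = 198^2 · 112/198 + 0 = 22176. Thus E[τ] = E[X_τ^2] − E[M_τ] = 22176 − 12544 = 9632 = 112(198 − 112) = 9632.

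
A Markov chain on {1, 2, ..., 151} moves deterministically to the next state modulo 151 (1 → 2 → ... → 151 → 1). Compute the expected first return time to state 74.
E[T_74 | X_0 = 74] = 151

The chain cycles deterministically, so starting at state 74 it returns in exactly 151 steps. Equivalently, the stationary distribution is uniform π_j = 1/151 for every state j, so by Kac's formula E[T_74] = 1/π_74 = 151.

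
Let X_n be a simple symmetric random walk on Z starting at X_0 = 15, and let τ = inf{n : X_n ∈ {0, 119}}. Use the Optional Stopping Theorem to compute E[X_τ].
E[X_τ] = 15

X_n is a martingale and τ is a bounded-mean stopping time (indeed τ is finite a.s. with bounded expectation since the walk is in a bounded region). By the OST, E[X_τ] = E[X_0] = 15. Equivalently: E[X_τ] = 119 · P(hit 119 first) + 0 · P(hit 0 first) = 119 · (15/119) = 15.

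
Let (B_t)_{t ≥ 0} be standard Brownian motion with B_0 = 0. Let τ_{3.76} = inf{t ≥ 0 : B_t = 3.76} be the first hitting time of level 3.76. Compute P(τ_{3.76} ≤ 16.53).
P(τ_{3.76} ≤ 16.53) = 2(1 − Φ(3.76/√16.53)) = 2(1 − Φ(0.9248)) ≈ 0.3551

By the reflection principle for standard BM, P(τ_b ≤ t) = 2 · P(B_t ≥ b). Since B_t ~ N(0, t), P(B_t ≥ 3.76) = 1 − Φ(3.76/√t) = 1 − Φ(3.76/√16.53) = 1 − Φ(0.9248) ≈ 0.17753. Doubling: P(τ_{3.76} ≤ 16.53) ≈ 2 · 0.17753 = 0.35506 ≈ 0.3551.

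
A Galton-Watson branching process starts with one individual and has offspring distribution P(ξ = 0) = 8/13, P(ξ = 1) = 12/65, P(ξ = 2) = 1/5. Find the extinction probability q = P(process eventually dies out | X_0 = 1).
q = 1

Mean offspring μ = 0·8/13 + 1·12/65 + 2·1/5 = 38/65 ≤ 1. For μ ≤ 1 with offspring not concentrated at 1, the Galton-Watson process goes extinct almost surely, so q = 1.
(Algebraic check: The pgf is f(s) = 8/13 + 12/65·s + 1/5·s². The extinction probability q is the smallest fixed point of f in [0, 1]. Setting s = f(s):
  1/5·s² + (12/65 − 1)·s + 8/13 = 0
  1/5·s² − (8/13 + 1/5)·s + 8/13 = 0
which factors as (s − 1)·(1/5·s − 8/13) = 0, giving roots s = 1 and s = (8/13)/(1/5) = 40/13. Since 40/13 ≥ 1, the smallest root in [0, 1] is s = 1.)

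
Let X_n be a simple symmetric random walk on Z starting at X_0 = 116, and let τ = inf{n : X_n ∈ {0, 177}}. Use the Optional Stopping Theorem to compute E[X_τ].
E[X_τ] = 116

X_n is a martingale and τ is a bounded-mean stopping time (indeed τ is finite a.s. with bounded expectation since the walk is in a bounded region). By the OST, E[X_τ] = E[X_0] = 116. Equivalently: E[X_τ] = 177 · P(hit 177 first) + 0 · P(hit 0 first) = 177 · (116/177) = 116.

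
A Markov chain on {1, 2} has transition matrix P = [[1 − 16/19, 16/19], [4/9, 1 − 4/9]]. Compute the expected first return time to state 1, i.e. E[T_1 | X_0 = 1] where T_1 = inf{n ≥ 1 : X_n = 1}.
E[T_1 | X_0 = 1] = 1/π_1 = 55/19

For an irreducible recurrent Markov chain with stationary distribution π, E[T_i | X_0 = i] = 1/π_i (Kac's formula). Here π_1 = (4/9)/(16/19 + 4/9) = (4/9)/(220/171) = 19/55, so E[T_1 | X_0 = 1] = 1/π_1 = (16/19 + 4/9)/(4/9) = (220/171)/(4/9) = 55/19.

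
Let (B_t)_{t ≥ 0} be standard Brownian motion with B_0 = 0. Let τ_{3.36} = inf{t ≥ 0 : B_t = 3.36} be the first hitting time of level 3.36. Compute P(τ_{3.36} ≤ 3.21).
P(τ_{3.36} ≤ 3.21) = 2(1 − Φ(3.36/√3.21)) = 2(1 − Φ(1.8754)) ≈ 0.0607

By the reflection principle for standard BM, P(τ_b ≤ t) = 2 · P(B_t ≥ b). Since B_t ~ N(0, t), P(B_t ≥ 3.36) = 1 − Φ(3.36/√t) = 1 − Φ(3.36/√3.21) = 1 − Φ(1.8754) ≈ 0.03037. Doubling: P(τ_{3.36} ≤ 3.21) ≈ 2 · 0.03037 = 0.06074 ≈ 0.0607.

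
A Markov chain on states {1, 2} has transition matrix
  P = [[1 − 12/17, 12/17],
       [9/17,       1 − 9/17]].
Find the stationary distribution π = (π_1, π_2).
π_1 = 3/7, π_2 = 4/7

Solve πP = π with π_1 + π_2 = 1. From πP = π: π_1 · (1 − 12/17) + π_2 · 9/17 = π_1 ⇒ π_2 · 9/17 = π_1 · 12/17 ⇒ π_2/π_1 = (12/17)/(9/17) = 4/3. Together with π_1 + π_2 = 1:
  π_1 = (9/17)/(12/17 + 9/17) = (9/17)/(21/17) = 3/7,
  π_2 = (12/17)/(12/17 + 9/17) = (12/17)/(21/17) = 4/7.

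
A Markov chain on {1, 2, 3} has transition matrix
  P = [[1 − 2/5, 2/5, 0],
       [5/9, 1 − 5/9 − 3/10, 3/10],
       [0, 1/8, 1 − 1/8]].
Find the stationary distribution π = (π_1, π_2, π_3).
π = (125/431, 90/431, 216/431)

This is a birth-death chain on three states, which satisfies detailed balance: π_1 · P_{12} = π_2 · P_{21} and π_2 · P_{23} = π_3 · P_{32}.
From π_1 · 2/5 = π_2 · 5/9: π_2/π_1 = (2/5)/(5/9) = 18/25.
From π_2 · 3/10 = π_3 · 1/8: π_3/π_2 = (3/10)/(1/8) = 12/5.
Take π_1 proportional to 1; then unnormalized π = (1, 18/25, 216/125). Normalize by dividing by the sum 431/125:
  π = (125/431, 90/431, 216/431).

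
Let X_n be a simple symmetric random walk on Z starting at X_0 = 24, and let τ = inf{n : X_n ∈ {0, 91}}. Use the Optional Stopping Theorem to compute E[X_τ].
E[X_τ] = 24

X_n is a martingale and τ is a bounded-mean stopping time (indeed τ is finite a.s. with bounded expectation since the walk is in a bounded region). By the OST, E[X_τ] = E[X_0] = 24. Equivalently: E[X_τ] = 91 · P(hit 91 first) + 0 · P(hit 0 first) = 91 · (24/91) = 24.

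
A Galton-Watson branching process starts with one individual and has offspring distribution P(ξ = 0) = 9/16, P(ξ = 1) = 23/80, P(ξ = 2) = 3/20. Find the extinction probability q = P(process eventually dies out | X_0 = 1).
q = 1

Mean offspring μ = 0·9/16 + 1·23/80 + 2·3/20 = 47/80 ≤ 1. For μ ≤ 1 with offspring not concentrated at 1, the Galton-Watson process goes extinct almost surely, so q = 1.
(Algebraic check: The pgf is f(s) = 9/16 + 23/80·s + 3/20·s². The extinction probability q is the smallest fixed point of f in [0, 1]. Setting s = f(s):
  3/20·s² + (23/80 − 1)·s + 9/16 = 0
  3/20·s² − (9/16 + 3/20)·s + 9/16 = 0
which factors as (s − 1)·(3/20·s − 9/16) = 0, giving roots s = 1 and s = (9/16)/(3/20) = 15/4. Since 15/4 ≥ 1, the smallest root in [0, 1] is s = 1.)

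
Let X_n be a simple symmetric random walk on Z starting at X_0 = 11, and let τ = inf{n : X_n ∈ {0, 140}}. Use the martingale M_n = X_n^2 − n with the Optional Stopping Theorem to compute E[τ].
E[τ] = 1419

M_n = X_n^2 − n is a martingale (since E[X_{n+1}^2 | F_n] = X_n^2 + 1). By OST (τ has finite mean in a bounded region), E[M_τ] = E[M_0] = X_0^2 − 0 = 11^2 = 121. Also E[M_τ] = E[X_τ^2] − E[τ]. The walk exits at 0 or 140, with P(hit 140 first) = 11/140, so E[X_τ^2] = 140^2 · 11/140 + 0 = 1540. Thus E[τ] = E[X_τ^2] − E[M_τ] = 1540 − 121 = 1419 = 11(140 − 11) = 1419.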